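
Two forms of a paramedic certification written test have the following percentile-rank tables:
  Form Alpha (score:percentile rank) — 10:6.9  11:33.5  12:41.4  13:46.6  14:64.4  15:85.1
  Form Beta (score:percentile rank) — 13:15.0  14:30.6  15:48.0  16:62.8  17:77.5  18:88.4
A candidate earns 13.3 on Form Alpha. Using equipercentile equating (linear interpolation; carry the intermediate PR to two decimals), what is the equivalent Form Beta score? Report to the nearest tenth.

15.3

PR of 13.3 on Form Alpha: 46.6 + (13.3 − 13)/(14 − 13) × (64.4 − 46.6) = 51.94
On Form Beta, PR 51.94 falls between score 15 (PR 48.0) and 16 (PR 62.8).
Interpolate: 15 + (51.94 − 48.0)/(62.8 − 48.0) × (16 − 15) = 15.3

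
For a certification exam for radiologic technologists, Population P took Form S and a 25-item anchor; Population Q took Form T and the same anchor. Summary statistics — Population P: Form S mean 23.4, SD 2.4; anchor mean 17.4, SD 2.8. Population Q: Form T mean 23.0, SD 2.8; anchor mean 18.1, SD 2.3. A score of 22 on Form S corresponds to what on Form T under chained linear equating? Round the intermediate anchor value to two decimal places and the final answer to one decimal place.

Form S → anchor (Population P): v = (2.8/2.4)(22 − 23.4) + 17.4 = 15.77
anchor → Form T (Population Q): y = (2.8/2.3)(15.77 − 18.1) + 23.0 = 20.2

20.2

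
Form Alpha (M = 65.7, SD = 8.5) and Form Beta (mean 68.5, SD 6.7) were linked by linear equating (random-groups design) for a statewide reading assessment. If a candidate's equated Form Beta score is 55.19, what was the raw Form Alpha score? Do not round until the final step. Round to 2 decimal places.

Invert y = (SD_Y/SD_X)(x − M_X) + M_Y:
x = (SD_X/SD_Y)(y − M_Y) + M_X = (8.5/6.7)(55.19 − 68.5) + 65.7
x = 1.268657 × -13.310 + 65.7 = 48.81

48.81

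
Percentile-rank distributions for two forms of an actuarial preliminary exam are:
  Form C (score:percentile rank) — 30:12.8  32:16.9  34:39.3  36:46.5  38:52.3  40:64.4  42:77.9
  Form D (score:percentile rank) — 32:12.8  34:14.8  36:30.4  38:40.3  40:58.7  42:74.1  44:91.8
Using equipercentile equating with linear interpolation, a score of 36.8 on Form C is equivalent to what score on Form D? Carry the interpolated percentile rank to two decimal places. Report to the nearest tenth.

38.9

PR of 36.8 on Form C: 46.5 + (36.8 − 36)/(38 − 36) × (52.3 − 46.5) = 48.82
On Form D, PR 48.82 falls between score 38 (PR 40.3) and 40 (PR 58.7).
Interpolate: 38 + (48.82 − 40.3)/(58.7 − 40.3) × (40 − 38) = 38.9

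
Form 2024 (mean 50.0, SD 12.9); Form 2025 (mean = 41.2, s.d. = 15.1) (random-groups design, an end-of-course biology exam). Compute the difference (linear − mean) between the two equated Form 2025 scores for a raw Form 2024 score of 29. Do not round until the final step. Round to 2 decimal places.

Mean-equated: 29 + (41.2 − 50.0) = 20.20
Linear-equated: (15.1/12.9)(29 − 50.0) + 41.2 = 16.619
Difference = 16.619 − 20.20 = -3.58

-3.58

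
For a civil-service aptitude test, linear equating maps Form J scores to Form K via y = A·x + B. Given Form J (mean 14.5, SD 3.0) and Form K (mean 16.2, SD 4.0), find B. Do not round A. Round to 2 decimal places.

A = SD_Y / SD_X = 4.0 / 3.0 = 1.333333
B = M_Y − A·M_X = 16.2 − 1.333333 × 14.5 = -3.13

-3.13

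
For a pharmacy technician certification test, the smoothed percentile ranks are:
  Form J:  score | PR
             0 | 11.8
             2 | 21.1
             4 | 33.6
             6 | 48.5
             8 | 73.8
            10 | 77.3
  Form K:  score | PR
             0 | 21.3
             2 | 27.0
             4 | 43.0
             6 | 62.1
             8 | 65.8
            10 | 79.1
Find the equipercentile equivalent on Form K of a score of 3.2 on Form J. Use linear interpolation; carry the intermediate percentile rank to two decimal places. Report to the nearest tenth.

PR of 3.2 on Form J: 21.1 + (3.2 − 2)/(4 − 2) × (33.6 − 21.1) = 28.60
On Form K, PR 28.60 falls between score 2 (PR 27.0) and 4 (PR 43.0).
Interpolate: 2 + (28.60 − 27.0)/(43.0 − 27.0) × (4 − 2) = 2.2

2.2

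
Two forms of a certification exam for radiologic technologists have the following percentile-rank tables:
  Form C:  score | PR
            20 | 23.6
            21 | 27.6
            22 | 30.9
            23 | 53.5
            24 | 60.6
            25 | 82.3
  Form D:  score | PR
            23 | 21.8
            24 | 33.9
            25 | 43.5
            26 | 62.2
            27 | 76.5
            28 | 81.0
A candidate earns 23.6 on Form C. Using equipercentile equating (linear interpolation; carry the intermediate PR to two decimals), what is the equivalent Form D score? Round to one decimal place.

25.8

PR of 23.6 on Form C: 53.5 + (23.6 − 23)/(24 − 23) × (60.6 − 53.5) = 57.76
On Form D, PR 57.76 falls between score 25 (PR 43.5) and 26 (PR 62.2).
Interpolate: 25 + (57.76 − 43.5)/(62.2 − 43.5) × (26 − 25) = 25.8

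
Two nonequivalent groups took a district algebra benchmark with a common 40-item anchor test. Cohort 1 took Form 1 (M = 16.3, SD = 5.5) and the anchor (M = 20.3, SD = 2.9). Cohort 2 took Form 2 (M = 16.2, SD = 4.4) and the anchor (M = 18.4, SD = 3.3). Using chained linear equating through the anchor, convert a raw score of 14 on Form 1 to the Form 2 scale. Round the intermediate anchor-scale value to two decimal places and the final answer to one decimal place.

17.1

Form 1 → anchor (Cohort 1): v = (2.9/5.5)(14 − 16.3) + 20.3 = 19.09
anchor → Form 2 (Cohort 2): y = (4.4/3.3)(19.09 − 18.4) + 16.2 = 17.1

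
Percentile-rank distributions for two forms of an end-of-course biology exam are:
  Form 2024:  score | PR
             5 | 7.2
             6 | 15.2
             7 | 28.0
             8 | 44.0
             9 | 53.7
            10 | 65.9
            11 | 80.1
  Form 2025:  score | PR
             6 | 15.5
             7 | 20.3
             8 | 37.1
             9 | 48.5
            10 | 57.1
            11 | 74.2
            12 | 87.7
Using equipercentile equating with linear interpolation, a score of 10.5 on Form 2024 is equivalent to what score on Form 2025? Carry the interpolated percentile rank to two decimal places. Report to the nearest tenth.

10.9

PR of 10.5 on Form 2024: 65.9 + (10.5 − 10)/(11 − 10) × (80.1 − 65.9) = 73.00
On Form 2025, PR 73.00 falls between score 10 (PR 57.1) and 11 (PR 74.2).
Interpolate: 10 + (73.00 − 57.1)/(74.2 − 57.1) × (11 − 10) = 10.9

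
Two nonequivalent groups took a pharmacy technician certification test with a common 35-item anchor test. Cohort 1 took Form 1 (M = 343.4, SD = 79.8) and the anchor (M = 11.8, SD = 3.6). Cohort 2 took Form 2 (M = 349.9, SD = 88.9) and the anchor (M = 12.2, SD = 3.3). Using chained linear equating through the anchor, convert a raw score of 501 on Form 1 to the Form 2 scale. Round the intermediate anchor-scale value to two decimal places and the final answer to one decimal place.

Form 1 → anchor (Cohort 1): v = (3.6/79.8)(501 − 343.4) + 11.8 = 18.91
anchor → Form 2 (Cohort 2): y = (88.9/3.3)(18.91 − 12.2) + 349.9 = 530.7

530.7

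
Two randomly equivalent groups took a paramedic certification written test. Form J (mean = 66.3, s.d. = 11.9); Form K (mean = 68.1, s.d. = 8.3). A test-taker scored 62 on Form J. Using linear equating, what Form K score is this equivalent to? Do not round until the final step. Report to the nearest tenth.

Linear equating: y = (SD_Y/SD_X)(x − M_X) + M_Y
y = (8.3/11.9)(62 − 66.3) + 68.1
y = 0.697479 × -4.3 + 68.1 = -2.9992 + 68.1 = 65.1

65.1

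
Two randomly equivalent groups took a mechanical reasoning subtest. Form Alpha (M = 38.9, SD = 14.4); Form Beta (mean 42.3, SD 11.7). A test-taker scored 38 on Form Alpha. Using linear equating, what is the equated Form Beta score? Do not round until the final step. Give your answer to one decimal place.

41.6

Linear equating: y = (SD_Y/SD_X)(x − M_X) + M_Y
y = (11.7/14.4)(38 − 38.9) + 42.3
y = 0.812500 × -0.9 + 42.3 = -0.7312 + 42.3 = 41.6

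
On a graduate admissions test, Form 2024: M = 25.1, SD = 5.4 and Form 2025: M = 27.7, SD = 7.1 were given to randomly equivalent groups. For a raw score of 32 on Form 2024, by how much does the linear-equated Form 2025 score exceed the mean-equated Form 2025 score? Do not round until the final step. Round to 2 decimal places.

Mean-equated: 32 + (27.7 − 25.1) = 34.60
Linear-equated: (7.1/5.4)(32 − 25.1) + 27.7 = 36.772
Difference = 36.772 − 34.60 = 2.17

2.17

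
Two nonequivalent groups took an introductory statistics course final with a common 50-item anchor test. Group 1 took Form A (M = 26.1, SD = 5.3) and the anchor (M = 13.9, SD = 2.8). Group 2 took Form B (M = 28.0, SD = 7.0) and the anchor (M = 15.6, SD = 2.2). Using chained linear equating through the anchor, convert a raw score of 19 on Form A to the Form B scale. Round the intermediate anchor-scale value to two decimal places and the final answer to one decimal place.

10.7

Form A → anchor (Group 1): v = (2.8/5.3)(19 − 26.1) + 13.9 = 10.15
anchor → Form B (Group 2): y = (7.0/2.2)(10.15 − 15.6) + 28.0 = 10.7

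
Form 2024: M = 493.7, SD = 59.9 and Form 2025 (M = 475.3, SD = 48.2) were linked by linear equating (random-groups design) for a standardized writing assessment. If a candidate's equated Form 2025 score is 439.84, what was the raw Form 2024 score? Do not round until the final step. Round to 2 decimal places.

449.63

Invert y = (SD_Y/SD_X)(x − M_X) + M_Y:
x = (SD_X/SD_Y)(y − M_Y) + M_X = (59.9/48.2)(439.84 − 475.3) + 493.7
x = 1.242739 × -35.460 + 493.7 = 449.63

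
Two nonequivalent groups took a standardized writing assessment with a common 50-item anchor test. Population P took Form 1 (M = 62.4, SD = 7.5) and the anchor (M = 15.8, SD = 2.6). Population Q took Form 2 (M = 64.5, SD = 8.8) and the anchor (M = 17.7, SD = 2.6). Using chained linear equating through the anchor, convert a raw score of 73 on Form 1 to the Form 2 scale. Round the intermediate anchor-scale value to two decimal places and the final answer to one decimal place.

Form 1 → anchor (Population P): v = (2.6/7.5)(73 − 62.4) + 15.8 = 19.47
anchor → Form 2 (Population Q): y = (8.8/2.6)(19.47 − 17.7) + 64.5 = 70.5

70.5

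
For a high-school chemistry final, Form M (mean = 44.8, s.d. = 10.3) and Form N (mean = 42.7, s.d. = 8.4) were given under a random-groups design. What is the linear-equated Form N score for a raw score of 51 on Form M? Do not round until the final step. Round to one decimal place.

Linear equating: y = (SD_Y/SD_X)(x − M_X) + M_Y
y = (8.4/10.3)(51 − 44.8) + 42.7
y = 0.815534 × 6.2 + 42.7 = 5.0563 + 42.7 = 47.8

47.8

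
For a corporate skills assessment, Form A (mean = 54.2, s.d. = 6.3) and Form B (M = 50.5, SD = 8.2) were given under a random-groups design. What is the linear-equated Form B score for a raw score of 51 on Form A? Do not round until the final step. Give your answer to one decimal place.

Linear equating: y = (SD_Y/SD_X)(x − M_X) + M_Y
y = (8.2/6.3)(51 − 54.2) + 50.5
y = 1.301587 × -3.2 + 50.5 = -4.1651 + 50.5 = 46.3

46.3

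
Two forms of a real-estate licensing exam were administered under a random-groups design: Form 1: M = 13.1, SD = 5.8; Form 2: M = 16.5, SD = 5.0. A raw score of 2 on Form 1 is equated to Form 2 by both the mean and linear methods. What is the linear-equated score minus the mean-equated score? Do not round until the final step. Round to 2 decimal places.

Mean-equated: 2 + (16.5 − 13.1) = 5.40
Linear-equated: (5.0/5.8)(2 − 13.1) + 16.5 = 6.931
Difference = 6.931 − 5.40 = 1.53

1.53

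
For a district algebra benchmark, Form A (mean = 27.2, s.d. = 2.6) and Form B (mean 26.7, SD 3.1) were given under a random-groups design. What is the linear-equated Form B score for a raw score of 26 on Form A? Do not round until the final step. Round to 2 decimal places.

Linear equating: y = (SD_Y/SD_X)(x − M_X) + M_Y
y = (3.1/2.6)(26 − 27.2) + 26.7
y = 1.192308 × -1.2 + 26.7 = -1.4308 + 26.7 = 25.27

25.27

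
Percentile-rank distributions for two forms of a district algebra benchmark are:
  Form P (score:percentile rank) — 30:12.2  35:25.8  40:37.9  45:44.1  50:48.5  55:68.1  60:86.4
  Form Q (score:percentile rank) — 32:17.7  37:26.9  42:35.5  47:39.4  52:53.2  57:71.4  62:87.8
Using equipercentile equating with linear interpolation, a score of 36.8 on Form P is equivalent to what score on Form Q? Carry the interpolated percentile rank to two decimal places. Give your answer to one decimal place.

PR of 36.8 on Form P: 25.8 + (36.8 − 35)/(40 − 35) × (37.9 − 25.8) = 30.16
On Form Q, PR 30.16 falls between score 37 (PR 26.9) and 42 (PR 35.5).
Interpolate: 37 + (30.16 − 26.9)/(35.5 − 26.9) × (42 − 37) = 38.9

38.9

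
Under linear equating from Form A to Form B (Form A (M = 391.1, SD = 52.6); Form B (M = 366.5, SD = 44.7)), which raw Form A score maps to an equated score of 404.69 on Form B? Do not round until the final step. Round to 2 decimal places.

Invert y = (SD_Y/SD_X)(x − M_X) + M_Y:
x = (SD_X/SD_Y)(y − M_Y) + M_X = (52.6/44.7)(404.69 − 366.5) + 391.1
x = 1.176734 × 38.190 + 391.1 = 436.04

436.04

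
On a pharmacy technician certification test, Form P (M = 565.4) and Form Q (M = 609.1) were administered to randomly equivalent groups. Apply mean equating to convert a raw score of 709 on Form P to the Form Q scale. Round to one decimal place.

Mean equating: y = x + (M_Y − M_X) = 709 + (609.1 − 565.4) = 752.7

752.7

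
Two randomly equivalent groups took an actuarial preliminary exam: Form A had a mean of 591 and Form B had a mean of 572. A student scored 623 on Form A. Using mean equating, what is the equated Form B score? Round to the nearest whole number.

604

Mean equating: y = x + (M_Y − M_X) = 623 + (572 − 591) = 604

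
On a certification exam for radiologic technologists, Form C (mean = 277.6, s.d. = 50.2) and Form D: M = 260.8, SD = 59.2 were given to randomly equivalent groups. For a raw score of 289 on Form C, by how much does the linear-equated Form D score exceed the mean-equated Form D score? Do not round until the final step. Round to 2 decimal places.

Mean-equated: 289 + (260.8 − 277.6) = 272.20
Linear-equated: (59.2/50.2)(289 − 277.6) + 260.8 = 274.244
Difference = 274.244 − 272.20 = 2.04

2.04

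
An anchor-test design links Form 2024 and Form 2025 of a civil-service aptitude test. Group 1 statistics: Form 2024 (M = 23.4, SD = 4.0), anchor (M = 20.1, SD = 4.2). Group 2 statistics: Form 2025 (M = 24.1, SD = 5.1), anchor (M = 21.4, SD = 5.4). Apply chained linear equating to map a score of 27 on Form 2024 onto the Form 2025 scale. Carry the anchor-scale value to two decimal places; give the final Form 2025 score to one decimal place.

Form 2024 → anchor (Group 1): v = (4.2/4.0)(27 − 23.4) + 20.1 = 23.88
anchor → Form 2025 (Group 2): y = (5.1/5.4)(23.88 − 21.4) + 24.1 = 26.4

26.4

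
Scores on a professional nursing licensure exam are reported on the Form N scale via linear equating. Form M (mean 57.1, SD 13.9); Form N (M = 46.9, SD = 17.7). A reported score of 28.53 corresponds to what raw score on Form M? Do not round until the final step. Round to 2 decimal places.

Invert y = (SD_Y/SD_X)(x − M_X) + M_Y:
x = (SD_X/SD_Y)(y − M_Y) + M_X = (13.9/17.7)(28.53 − 46.9) + 57.1
x = 0.785311 × -18.370 + 57.1 = 42.67

42.67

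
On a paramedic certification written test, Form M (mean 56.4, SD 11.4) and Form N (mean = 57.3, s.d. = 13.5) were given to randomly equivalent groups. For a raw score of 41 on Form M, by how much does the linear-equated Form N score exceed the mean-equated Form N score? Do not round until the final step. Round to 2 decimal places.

Mean-equated: 41 + (57.3 − 56.4) = 41.90
Linear-equated: (13.5/11.4)(41 − 56.4) + 57.3 = 39.063
Difference = 39.063 − 41.90 = -2.84

-2.84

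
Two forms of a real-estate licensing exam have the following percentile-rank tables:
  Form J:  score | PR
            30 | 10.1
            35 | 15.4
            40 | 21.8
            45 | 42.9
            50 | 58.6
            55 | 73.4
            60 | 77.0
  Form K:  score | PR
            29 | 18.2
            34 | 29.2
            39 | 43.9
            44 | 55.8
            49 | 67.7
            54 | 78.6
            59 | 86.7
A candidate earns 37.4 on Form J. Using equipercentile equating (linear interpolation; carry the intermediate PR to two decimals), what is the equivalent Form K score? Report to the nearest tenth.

29.1

PR of 37.4 on Form J: 15.4 + (37.4 − 35)/(40 − 35) × (21.8 − 15.4) = 18.47
On Form K, PR 18.47 falls between score 29 (PR 18.2) and 34 (PR 29.2).
Interpolate: 29 + (18.47 − 18.2)/(29.2 − 18.2) × (34 − 29) = 29.1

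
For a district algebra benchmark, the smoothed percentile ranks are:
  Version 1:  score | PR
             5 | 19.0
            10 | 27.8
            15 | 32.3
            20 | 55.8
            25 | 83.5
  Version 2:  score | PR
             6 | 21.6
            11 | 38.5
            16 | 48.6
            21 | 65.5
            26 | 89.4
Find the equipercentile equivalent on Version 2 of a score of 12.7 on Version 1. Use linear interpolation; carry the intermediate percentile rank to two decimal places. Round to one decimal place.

PR of 12.7 on Version 1: 27.8 + (12.7 − 10)/(15 − 10) × (32.3 − 27.8) = 30.23
On Version 2, PR 30.23 falls between score 6 (PR 21.6) and 11 (PR 38.5).
Interpolate: 6 + (30.23 − 21.6)/(38.5 − 21.6) × (11 − 6) = 8.6

8.6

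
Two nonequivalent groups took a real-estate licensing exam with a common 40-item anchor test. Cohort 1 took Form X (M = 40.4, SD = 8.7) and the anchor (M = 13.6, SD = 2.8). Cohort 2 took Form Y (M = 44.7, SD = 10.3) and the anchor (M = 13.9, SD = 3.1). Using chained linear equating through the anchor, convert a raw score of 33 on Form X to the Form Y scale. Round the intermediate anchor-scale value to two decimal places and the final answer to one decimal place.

Form X → anchor (Cohort 1): v = (2.8/8.7)(33 − 40.4) + 13.6 = 11.22
anchor → Form Y (Cohort 2): y = (10.3/3.1)(11.22 − 13.9) + 44.7 = 35.8

35.8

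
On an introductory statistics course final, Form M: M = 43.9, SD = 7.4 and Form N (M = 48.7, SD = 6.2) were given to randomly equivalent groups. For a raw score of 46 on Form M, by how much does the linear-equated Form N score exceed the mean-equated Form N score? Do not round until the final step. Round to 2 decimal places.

Mean-equated: 46 + (48.7 − 43.9) = 50.80
Linear-equated: (6.2/7.4)(46 − 43.9) + 48.7 = 50.459
Difference = 50.459 − 50.80 = -0.34

-0.34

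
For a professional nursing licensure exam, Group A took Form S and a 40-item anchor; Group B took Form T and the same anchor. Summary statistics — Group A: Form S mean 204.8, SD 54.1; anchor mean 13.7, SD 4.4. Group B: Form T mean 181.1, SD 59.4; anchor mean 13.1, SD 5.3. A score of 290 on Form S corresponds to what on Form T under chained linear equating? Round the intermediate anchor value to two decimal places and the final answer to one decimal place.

265.5

Form S → anchor (Group A): v = (4.4/54.1)(290 − 204.8) + 13.7 = 20.63
anchor → Form T (Group B): y = (59.4/5.3)(20.63 − 13.1) + 181.1 = 265.5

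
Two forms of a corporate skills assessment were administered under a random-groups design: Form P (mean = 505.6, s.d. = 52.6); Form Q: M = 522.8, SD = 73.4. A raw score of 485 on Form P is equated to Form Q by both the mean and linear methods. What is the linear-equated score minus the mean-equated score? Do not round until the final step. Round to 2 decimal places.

Mean-equated: 485 + (522.8 − 505.6) = 502.20
Linear-equated: (73.4/52.6)(485 − 505.6) + 522.8 = 494.054
Difference = 494.054 − 502.20 = -8.15

-8.15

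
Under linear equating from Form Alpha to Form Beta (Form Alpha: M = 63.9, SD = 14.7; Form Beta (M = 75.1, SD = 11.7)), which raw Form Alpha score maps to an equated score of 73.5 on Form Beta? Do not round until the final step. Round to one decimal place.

61.9

Invert y = (SD_Y/SD_X)(x − M_X) + M_Y:
x = (SD_X/SD_Y)(y − M_Y) + M_X = (14.7/11.7)(73.5 − 75.1) + 63.9
x = 1.256410 × -1.600 + 63.9 = 61.9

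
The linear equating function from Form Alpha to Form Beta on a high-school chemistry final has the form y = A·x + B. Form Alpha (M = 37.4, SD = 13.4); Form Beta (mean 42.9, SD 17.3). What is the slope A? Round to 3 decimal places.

A = SD_Y / SD_X = 17.3 / 13.4 = 1.291

1.291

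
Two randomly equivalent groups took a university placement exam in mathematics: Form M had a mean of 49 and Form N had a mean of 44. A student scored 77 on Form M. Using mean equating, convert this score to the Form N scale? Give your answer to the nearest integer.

72

Mean equating: y = x + (M_Y − M_X) = 77 + (44 − 49) = 72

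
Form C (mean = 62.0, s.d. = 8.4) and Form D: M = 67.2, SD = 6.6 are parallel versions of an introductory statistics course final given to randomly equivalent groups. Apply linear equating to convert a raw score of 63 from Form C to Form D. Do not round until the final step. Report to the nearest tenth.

Linear equating: y = (SD_Y/SD_X)(x − M_X) + M_Y
y = (6.6/8.4)(63 − 62.0) + 67.2
y = 0.785714 × 1.0 + 67.2 = 0.7857 + 67.2 = 68.0

68.0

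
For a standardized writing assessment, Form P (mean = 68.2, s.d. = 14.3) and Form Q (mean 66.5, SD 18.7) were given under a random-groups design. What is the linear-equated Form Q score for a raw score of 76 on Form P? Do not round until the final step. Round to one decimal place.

Linear equating: y = (SD_Y/SD_X)(x − M_X) + M_Y
y = (18.7/14.3)(76 − 68.2) + 66.5
y = 1.307692 × 7.8 + 66.5 = 10.2000 + 66.5 = 76.7

76.7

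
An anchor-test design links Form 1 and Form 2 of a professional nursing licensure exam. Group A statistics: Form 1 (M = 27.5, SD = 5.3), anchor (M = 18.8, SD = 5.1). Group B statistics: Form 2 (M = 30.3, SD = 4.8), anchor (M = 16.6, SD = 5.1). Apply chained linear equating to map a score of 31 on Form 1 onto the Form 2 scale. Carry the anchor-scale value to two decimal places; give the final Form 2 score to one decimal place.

35.5

Form 1 → anchor (Group A): v = (5.1/5.3)(31 − 27.5) + 18.8 = 22.17
anchor → Form 2 (Group B): y = (4.8/5.1)(22.17 − 16.6) + 30.3 = 35.5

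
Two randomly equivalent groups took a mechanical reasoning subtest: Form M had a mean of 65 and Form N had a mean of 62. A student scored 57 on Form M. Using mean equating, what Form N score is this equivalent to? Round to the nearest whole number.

Mean equating: y = x + (M_Y − M_X) = 57 + (62 − 65) = 54

54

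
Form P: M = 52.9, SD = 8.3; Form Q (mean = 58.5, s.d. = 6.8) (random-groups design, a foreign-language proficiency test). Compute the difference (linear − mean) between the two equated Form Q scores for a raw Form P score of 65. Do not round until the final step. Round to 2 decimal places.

-2.19

Mean-equated: 65 + (58.5 − 52.9) = 70.60
Linear-equated: (6.8/8.3)(65 − 52.9) + 58.5 = 68.413
Difference = 68.413 − 70.60 = -2.19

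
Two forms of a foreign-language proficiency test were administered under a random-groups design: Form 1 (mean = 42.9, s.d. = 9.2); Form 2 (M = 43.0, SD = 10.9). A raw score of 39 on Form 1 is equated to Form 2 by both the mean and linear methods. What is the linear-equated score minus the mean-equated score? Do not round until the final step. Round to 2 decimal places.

-0.72

Mean-equated: 39 + (43.0 − 42.9) = 39.10
Linear-equated: (10.9/9.2)(39 − 42.9) + 43.0 = 38.379
Difference = 38.379 − 39.10 = -0.72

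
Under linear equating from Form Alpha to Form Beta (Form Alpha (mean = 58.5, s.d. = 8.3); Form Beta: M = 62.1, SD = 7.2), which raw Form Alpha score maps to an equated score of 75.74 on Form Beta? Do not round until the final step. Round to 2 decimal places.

74.22

Invert y = (SD_Y/SD_X)(x − M_X) + M_Y:
x = (SD_X/SD_Y)(y − M_Y) + M_X = (8.3/7.2)(75.74 − 62.1) + 58.5
x = 1.152778 × 13.640 + 58.5 = 74.22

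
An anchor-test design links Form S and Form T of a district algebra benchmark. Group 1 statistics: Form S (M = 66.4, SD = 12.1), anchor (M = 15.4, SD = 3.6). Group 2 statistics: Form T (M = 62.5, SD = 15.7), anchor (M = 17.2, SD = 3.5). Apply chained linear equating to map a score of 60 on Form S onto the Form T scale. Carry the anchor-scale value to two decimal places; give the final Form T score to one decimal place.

Form S → anchor (Group 1): v = (3.6/12.1)(60 − 66.4) + 15.4 = 13.50
anchor → Form T (Group 2): y = (15.7/3.5)(13.50 − 17.2) + 62.5 = 45.9

45.9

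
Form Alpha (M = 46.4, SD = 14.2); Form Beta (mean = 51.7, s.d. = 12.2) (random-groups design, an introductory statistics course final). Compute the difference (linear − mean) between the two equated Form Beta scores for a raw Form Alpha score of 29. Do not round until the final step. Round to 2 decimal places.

2.45

Mean-equated: 29 + (51.7 − 46.4) = 34.30
Linear-equated: (12.2/14.2)(29 − 46.4) + 51.7 = 36.751
Difference = 36.751 − 34.30 = 2.45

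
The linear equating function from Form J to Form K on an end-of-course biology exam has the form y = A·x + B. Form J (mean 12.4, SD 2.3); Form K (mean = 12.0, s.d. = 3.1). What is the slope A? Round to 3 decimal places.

A = SD_Y / SD_X = 3.1 / 2.3 = 1.348

1.348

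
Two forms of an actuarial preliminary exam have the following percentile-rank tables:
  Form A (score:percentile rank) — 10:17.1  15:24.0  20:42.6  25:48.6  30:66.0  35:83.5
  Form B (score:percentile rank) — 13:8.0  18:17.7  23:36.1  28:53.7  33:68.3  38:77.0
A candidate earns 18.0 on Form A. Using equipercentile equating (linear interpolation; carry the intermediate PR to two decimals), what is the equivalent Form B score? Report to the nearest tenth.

22.7

PR of 18.0 on Form A: 24.0 + (18.0 − 15)/(20 − 15) × (42.6 − 24.0) = 35.16
On Form B, PR 35.16 falls between score 18 (PR 17.7) and 23 (PR 36.1).
Interpolate: 18 + (35.16 − 17.7)/(36.1 − 17.7) × (23 − 18) = 22.7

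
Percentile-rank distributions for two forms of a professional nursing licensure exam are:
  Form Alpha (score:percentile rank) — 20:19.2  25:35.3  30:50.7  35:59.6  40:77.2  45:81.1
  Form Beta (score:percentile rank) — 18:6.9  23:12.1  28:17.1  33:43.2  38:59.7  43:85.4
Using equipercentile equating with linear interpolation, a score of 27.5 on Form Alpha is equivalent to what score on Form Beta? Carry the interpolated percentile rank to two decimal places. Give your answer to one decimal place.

PR of 27.5 on Form Alpha: 35.3 + (27.5 − 25)/(30 − 25) × (50.7 − 35.3) = 43.00
On Form Beta, PR 43.00 falls between score 28 (PR 17.1) and 33 (PR 43.2).
Interpolate: 28 + (43.00 − 17.1)/(43.2 − 17.1) × (33 − 28) = 33.0

33.0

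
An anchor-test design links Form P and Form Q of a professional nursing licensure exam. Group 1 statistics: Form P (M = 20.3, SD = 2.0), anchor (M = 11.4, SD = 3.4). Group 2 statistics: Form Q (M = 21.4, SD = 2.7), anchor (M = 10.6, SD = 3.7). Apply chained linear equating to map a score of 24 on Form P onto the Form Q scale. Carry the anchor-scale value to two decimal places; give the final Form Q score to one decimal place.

26.6

Form P → anchor (Group 1): v = (3.4/2.0)(24 − 20.3) + 11.4 = 17.69
anchor → Form Q (Group 2): y = (2.7/3.7)(17.69 − 10.6) + 21.4 = 26.6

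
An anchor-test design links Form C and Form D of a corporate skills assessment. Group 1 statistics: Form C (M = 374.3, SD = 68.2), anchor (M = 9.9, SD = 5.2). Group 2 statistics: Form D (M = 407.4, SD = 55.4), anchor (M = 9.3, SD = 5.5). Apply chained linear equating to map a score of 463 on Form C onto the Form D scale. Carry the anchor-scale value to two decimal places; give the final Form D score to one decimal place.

481.5

Form C → anchor (Group 1): v = (5.2/68.2)(463 − 374.3) + 9.9 = 16.66
anchor → Form D (Group 2): y = (55.4/5.5)(16.66 − 9.3) + 407.4 = 481.5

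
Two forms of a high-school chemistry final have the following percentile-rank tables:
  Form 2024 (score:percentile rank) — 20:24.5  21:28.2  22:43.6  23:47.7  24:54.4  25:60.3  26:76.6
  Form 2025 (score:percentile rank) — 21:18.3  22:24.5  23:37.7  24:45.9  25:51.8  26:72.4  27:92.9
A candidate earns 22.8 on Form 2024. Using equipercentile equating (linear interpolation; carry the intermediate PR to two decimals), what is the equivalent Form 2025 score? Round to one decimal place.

PR of 22.8 on Form 2024: 43.6 + (22.8 − 22)/(23 − 22) × (47.7 − 43.6) = 46.88
On Form 2025, PR 46.88 falls between score 24 (PR 45.9) and 25 (PR 51.8).
Interpolate: 24 + (46.88 − 45.9)/(51.8 − 45.9) × (25 − 24) = 24.2

24.2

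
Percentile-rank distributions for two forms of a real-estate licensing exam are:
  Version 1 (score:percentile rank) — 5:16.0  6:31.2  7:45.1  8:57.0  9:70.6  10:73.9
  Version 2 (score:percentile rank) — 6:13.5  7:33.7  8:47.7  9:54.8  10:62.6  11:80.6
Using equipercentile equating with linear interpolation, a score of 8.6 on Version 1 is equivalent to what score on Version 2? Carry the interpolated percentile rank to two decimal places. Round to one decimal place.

10.1

PR of 8.6 on Version 1: 57.0 + (8.6 − 8)/(9 − 8) × (70.6 − 57.0) = 65.16
On Version 2, PR 65.16 falls between score 10 (PR 62.6) and 11 (PR 80.6).
Interpolate: 10 + (65.16 − 62.6)/(80.6 − 62.6) × (11 − 10) = 10.1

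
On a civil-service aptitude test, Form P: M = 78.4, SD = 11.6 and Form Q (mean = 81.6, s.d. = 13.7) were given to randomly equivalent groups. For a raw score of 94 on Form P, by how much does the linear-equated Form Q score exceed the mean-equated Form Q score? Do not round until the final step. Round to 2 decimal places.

Mean-equated: 94 + (81.6 − 78.4) = 97.20
Linear-equated: (13.7/11.6)(94 − 78.4) + 81.6 = 100.024
Difference = 100.024 − 97.20 = 2.82

2.82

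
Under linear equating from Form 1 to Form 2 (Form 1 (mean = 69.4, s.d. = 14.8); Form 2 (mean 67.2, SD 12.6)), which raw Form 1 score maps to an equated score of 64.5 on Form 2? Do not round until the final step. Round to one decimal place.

66.2

Invert y = (SD_Y/SD_X)(x − M_X) + M_Y:
x = (SD_X/SD_Y)(y − M_Y) + M_X = (14.8/12.6)(64.5 − 67.2) + 69.4
x = 1.174603 × -2.700 + 69.4 = 66.2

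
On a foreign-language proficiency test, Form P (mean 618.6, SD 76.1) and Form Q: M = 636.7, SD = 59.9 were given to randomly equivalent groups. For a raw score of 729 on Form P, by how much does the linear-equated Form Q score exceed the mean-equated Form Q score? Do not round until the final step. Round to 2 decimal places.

-23.50

Mean-equated: 729 + (636.7 − 618.6) = 747.10
Linear-equated: (59.9/76.1)(729 − 618.6) + 636.7 = 723.598
Difference = 723.598 − 747.10 = -23.50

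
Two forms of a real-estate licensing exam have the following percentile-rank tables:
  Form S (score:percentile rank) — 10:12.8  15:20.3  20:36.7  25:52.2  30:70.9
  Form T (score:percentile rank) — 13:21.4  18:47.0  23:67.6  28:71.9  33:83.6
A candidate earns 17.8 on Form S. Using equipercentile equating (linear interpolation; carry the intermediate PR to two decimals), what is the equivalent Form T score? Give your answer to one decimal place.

14.6

PR of 17.8 on Form S: 20.3 + (17.8 − 15)/(20 − 15) × (36.7 − 20.3) = 29.48
On Form T, PR 29.48 falls between score 13 (PR 21.4) and 18 (PR 47.0).
Interpolate: 13 + (29.48 − 21.4)/(47.0 − 21.4) × (18 − 13) = 14.6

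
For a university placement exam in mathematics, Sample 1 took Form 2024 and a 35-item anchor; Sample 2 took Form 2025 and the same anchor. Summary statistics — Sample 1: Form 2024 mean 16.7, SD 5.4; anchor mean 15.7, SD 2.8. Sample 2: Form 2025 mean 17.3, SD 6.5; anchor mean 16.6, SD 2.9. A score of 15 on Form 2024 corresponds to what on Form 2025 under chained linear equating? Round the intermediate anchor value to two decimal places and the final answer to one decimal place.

Form 2024 → anchor (Sample 1): v = (2.8/5.4)(15 − 16.7) + 15.7 = 14.82
anchor → Form 2025 (Sample 2): y = (6.5/2.9)(14.82 − 16.6) + 17.3 = 13.3

13.3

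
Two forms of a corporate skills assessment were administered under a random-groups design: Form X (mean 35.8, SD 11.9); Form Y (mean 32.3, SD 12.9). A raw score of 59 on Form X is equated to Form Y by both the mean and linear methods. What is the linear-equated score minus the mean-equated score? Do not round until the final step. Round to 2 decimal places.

1.95

Mean-equated: 59 + (32.3 − 35.8) = 55.50
Linear-equated: (12.9/11.9)(59 − 35.8) + 32.3 = 57.450
Difference = 57.450 − 55.50 = 1.95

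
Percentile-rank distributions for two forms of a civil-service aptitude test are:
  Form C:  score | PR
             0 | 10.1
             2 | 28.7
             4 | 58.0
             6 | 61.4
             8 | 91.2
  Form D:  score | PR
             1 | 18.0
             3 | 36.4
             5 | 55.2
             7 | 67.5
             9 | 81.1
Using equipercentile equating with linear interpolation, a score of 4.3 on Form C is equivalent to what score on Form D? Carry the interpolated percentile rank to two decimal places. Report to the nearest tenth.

5.5

PR of 4.3 on Form C: 58.0 + (4.3 − 4)/(6 − 4) × (61.4 − 58.0) = 58.51
On Form D, PR 58.51 falls between score 5 (PR 55.2) and 7 (PR 67.5).
Interpolate: 5 + (58.51 − 55.2)/(67.5 − 55.2) × (7 − 5) = 5.5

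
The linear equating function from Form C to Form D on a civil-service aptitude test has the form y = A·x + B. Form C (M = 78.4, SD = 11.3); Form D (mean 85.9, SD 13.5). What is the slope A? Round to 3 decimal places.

1.195

A = SD_Y / SD_X = 13.5 / 11.3 = 1.195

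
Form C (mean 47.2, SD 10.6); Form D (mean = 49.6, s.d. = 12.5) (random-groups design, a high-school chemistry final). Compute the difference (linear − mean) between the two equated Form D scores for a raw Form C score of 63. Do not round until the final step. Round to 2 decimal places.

Mean-equated: 63 + (49.6 − 47.2) = 65.40
Linear-equated: (12.5/10.6)(63 − 47.2) + 49.6 = 68.232
Difference = 68.232 − 65.40 = 2.83

2.83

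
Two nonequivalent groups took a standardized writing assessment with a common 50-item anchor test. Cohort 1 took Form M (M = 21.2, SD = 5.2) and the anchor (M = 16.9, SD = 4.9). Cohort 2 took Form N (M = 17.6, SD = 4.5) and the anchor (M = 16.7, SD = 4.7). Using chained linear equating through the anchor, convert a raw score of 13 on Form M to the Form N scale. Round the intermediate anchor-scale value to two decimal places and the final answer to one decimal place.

Form M → anchor (Cohort 1): v = (4.9/5.2)(13 − 21.2) + 16.9 = 9.17
anchor → Form N (Cohort 2): y = (4.5/4.7)(9.17 − 16.7) + 17.6 = 10.4

10.4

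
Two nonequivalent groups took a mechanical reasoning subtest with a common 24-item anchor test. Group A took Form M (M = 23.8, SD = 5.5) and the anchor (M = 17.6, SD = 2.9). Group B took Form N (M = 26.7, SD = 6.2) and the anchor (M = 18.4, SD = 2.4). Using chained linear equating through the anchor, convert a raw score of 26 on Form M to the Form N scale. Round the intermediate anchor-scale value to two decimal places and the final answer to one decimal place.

27.6

Form M → anchor (Group A): v = (2.9/5.5)(26 − 23.8) + 17.6 = 18.76
anchor → Form N (Group B): y = (6.2/2.4)(18.76 − 18.4) + 26.7 = 27.6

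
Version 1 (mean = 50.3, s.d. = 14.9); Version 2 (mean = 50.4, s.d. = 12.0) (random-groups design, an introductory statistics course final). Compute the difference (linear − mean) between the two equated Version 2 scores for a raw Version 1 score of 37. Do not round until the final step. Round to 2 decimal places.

Mean-equated: 37 + (50.4 − 50.3) = 37.10
Linear-equated: (12.0/14.9)(37 − 50.3) + 50.4 = 39.689
Difference = 39.689 − 37.10 = 2.59

2.59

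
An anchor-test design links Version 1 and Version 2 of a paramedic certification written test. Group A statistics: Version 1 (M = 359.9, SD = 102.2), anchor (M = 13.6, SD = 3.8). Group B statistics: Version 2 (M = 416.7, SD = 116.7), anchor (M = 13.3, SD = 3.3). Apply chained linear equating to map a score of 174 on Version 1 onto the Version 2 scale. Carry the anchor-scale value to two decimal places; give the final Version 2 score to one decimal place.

Version 1 → anchor (Group A): v = (3.8/102.2)(174 − 359.9) + 13.6 = 6.69
anchor → Version 2 (Group B): y = (116.7/3.3)(6.69 − 13.3) + 416.7 = 182.9

182.9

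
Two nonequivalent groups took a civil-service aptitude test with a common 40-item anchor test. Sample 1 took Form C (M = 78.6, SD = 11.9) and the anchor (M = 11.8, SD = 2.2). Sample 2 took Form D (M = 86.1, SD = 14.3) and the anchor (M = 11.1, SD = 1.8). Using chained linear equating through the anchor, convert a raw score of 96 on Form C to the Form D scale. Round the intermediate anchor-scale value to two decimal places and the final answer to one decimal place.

Form C → anchor (Sample 1): v = (2.2/11.9)(96 − 78.6) + 11.8 = 15.02
anchor → Form D (Sample 2): y = (14.3/1.8)(15.02 − 11.1) + 86.1 = 117.2

117.2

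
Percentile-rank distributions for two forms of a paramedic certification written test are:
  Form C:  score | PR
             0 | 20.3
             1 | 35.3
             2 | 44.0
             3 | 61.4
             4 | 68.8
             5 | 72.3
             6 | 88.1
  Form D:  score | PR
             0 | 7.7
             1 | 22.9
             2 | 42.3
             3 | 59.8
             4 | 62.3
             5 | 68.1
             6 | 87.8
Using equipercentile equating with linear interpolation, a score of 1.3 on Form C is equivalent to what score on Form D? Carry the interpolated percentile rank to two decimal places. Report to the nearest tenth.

PR of 1.3 on Form C: 35.3 + (1.3 − 1)/(2 − 1) × (44.0 − 35.3) = 37.91
On Form D, PR 37.91 falls between score 1 (PR 22.9) and 2 (PR 42.3).
Interpolate: 1 + (37.91 − 22.9)/(42.3 − 22.9) × (2 − 1) = 1.8

1.8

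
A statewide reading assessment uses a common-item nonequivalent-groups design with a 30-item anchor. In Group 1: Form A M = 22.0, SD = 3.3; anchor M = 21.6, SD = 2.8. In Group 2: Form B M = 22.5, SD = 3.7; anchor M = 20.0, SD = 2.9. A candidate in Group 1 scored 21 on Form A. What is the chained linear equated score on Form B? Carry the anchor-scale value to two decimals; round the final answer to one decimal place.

23.5

Form A → anchor (Group 1): v = (2.8/3.3)(21 − 22.0) + 21.6 = 20.75
anchor → Form B (Group 2): y = (3.7/2.9)(20.75 − 20.0) + 22.5 = 23.5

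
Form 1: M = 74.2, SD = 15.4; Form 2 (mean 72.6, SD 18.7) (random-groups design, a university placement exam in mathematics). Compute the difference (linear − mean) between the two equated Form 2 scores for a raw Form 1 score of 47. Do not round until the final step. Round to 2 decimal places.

Mean-equated: 47 + (72.6 − 74.2) = 45.40
Linear-equated: (18.7/15.4)(47 − 74.2) + 72.6 = 39.571
Difference = 39.571 − 45.40 = -5.83

-5.83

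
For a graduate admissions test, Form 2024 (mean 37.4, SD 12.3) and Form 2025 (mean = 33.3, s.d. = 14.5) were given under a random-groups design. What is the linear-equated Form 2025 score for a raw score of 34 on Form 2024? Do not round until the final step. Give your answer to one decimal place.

Linear equating: y = (SD_Y/SD_X)(x − M_X) + M_Y
y = (14.5/12.3)(34 − 37.4) + 33.3
y = 1.178862 × -3.4 + 33.3 = -4.0081 + 33.3 = 29.3

29.3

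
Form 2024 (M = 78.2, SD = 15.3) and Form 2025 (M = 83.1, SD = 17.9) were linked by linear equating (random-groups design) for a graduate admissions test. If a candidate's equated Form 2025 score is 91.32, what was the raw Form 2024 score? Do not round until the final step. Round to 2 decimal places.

85.23

Invert y = (SD_Y/SD_X)(x − M_X) + M_Y:
x = (SD_X/SD_Y)(y − M_Y) + M_X = (15.3/17.9)(91.32 − 83.1) + 78.2
x = 0.854749 × 8.220 + 78.2 = 85.23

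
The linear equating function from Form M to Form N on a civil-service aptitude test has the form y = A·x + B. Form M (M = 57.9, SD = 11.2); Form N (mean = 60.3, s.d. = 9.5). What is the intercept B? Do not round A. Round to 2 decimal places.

11.19

A = SD_Y / SD_X = 9.5 / 11.2 = 0.848214
B = M_Y − A·M_X = 60.3 − 0.848214 × 57.9 = 11.19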